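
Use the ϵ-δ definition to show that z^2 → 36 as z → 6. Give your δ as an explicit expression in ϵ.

δ = min(1, ϵ/13)

Suppose ϵ > 0. We seek δ > 0 with 0 < |z − 6| < δ ⇒ |z^2 − 36| < ϵ.
Factor: z^2 − 36 = (z − 6)(z + 6), so |z^2 − 36| = |z − 6|·|z + 6|.
Restrict δ ≤ 1. Then |z − 6| < 1 gives |z| < 7, so by the triangle inequality |z + 6| ≤ 7 + 6 = 13.
Hence |z^2 − 36| ≤ 13|z − 6|, which is < ϵ once |z − 6| < ϵ/13.
Take δ = min(1, ϵ/13). If 0 < |z − 6| < δ then both bounds hold and |z^2 − 36| ≤ 13|z − 6| < 13·(ϵ/13) = ϵ.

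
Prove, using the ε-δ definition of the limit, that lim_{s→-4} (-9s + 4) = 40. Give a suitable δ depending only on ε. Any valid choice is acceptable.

δ = ε/9

Fix ε > 0. We need δ > 0 so that 0 < |s + 4| < δ implies |(-9s + 4) − 40| < ε.
Since (-9s + 4) − 40 = -9(s + 4), we have |(-9s + 4) − 40| = 9|s + 4|.
So 9|s + 4| < ε exactly when |s + 4| < ε/9.
Take δ = ε/9. If 0 < |s + 4| < δ then |(-9s + 4) − 40| = 9|s + 4| < 9·(ε/9) = ε.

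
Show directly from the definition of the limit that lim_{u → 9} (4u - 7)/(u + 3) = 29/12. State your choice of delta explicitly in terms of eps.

delta = min(6, (72/19)eps)

Suppose eps > 0. We want delta > 0 with 0 < |u − 9| < delta ⇒ |(4u - 7)/(u + 3) − (29/12)| < eps.
Combining over a common denominator, (4u - 7)/(u + 3) − (29/12) = [(4u - 7)·12 − 29·(u + 3)] / [12·(u + 3)] = 19(u − 9) / (12(u + 3)).
So |(4u - 7)/(u + 3) − (29/12)| = 19|u − 9| / (12·|u + 3|).
Restrict delta ≤ 6. Then |u − 9| < 6 gives |u + 3| = |(u − 9) + 12| ≥ 12 − 6 = 6.
Hence |(4u - 7)/(u + 3) − (29/12)| < 19|u − 9|/(12·6) = (19/72)|u − 9|, which is < eps once |u − 9| < (72/19)eps.
Take delta = min(6, (72/19)eps). Then 0 < |u − 9| < delta forces both bounds, so |(4u - 7)/(u + 3) − (29/12)| < eps.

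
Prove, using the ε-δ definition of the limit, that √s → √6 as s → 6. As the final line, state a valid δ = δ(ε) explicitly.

δ = min(6, √6·ε)

Suppose ε > 0. We want δ > 0 such that 0 < |s − 6| < δ implies |√s − √6| < ε.
Multiplying by the conjugate, |√s − √6| = |s − 6|/(√s + √6).
Restrict δ ≤ 6 so that |s − 6| < 6 forces s > 0, and then √s + √6 > √6.
Hence |√s − √6| < |s − 6|/√6, which is < ε once |s − 6| < √6·ε.
Take δ = min(6, √6·ε). If 0 < |s − 6| < δ then s > 0 and |√s − √6| < |s − 6|/√6 < ε.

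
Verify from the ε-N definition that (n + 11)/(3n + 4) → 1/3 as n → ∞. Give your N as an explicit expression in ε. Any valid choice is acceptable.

N = (29/9)/ε

Let ε > 0 be given. For n ≥ 1, |(n + 11)/(3n + 4) − (1/3)| = |29|/(3(3n + 4)) = 29/(3(3n + 4)).
Since 3n + 4 ≥ 3n for n ≥ 1, this is ≤ 29/(3·3n) = (29/9)/n.
So |(n + 11)/(3n + 4) − (1/3)| < ε whenever n > (29/9)/ε.
Take N = (29/9)/ε. If n > N then |(n + 11)/(3n + 4) − (1/3)| ≤ (29/9)/n < ε.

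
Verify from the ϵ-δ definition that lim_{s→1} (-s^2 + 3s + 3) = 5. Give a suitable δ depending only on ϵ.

δ = min(1, ϵ/4)

Let ϵ > 0 be given. We want δ > 0 such that 0 < |s − 1| < δ implies |(-s^2 + 3s + 3) − 5| < ϵ.
(-s^2 + 3s + 3) − 5 = -s^2 + 3s - 2 = (s − 1)(-s + 2).
So |(-s^2 + 3s + 3) − 5| = |s − 1|·|-s + 2|.
Assume first that |s − 1| < 1, so |s| < 2. Then |-s + 2| ≤ 2 + 2 = 4.
Hence |(-s^2 + 3s + 3) − 5| ≤ 4|s − 1| < ϵ provided |s − 1| < ϵ/4.
Take δ = min(1, ϵ/4). Then 0 < |s − 1| < δ gives both |s − 1| < 1 and |s − 1| < ϵ/4, so |(-s^2 + 3s + 3) − 5| < ϵ.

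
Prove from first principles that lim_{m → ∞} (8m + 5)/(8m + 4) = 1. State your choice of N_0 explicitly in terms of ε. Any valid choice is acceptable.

Fix ε > 0. For m ≥ 1, |(8m + 5)/(8m + 4) − 1| = |8|/(8(8m + 4)) = 8/(8(8m + 4)).
Since 8m + 4 ≥ 8m for m ≥ 1, this is ≤ 8/(8·8m) = (1/8)/m.
So |(8m + 5)/(8m + 4) − 1| < ε whenever m > (1/8)/ε.
Take N_0 = (1/8)/ε. If m > N_0 then |(8m + 5)/(8m + 4) − 1| ≤ (1/8)/m < ε.

N_0 = (1/8)/ε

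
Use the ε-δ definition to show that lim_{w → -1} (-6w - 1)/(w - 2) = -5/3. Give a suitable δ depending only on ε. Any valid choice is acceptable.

Let ε > 0 be given. We want δ > 0 with 0 < |w + 1| < δ ⇒ |(-6w - 1)/(w - 2) + 5/3| < ε.
Combining over a common denominator, (-6w - 1)/(w - 2) + 5/3 = [(-6w - 1)·(-3) − 5·(w - 2)] / [(-3)·(w - 2)] = 13(w + 1) / ((-3)(w - 2)).
So |(-6w - 1)/(w - 2) + 5/3| = 13|w + 1| / (3·|w − 2|).
Restrict δ ≤ 3/2. Then |w + 1| < 3/2 gives |w − 2| = |(w + 1) + (-3)| ≥ 3 − 3/2 = 3/2.
Hence |(-6w - 1)/(w - 2) + 5/3| < 13|w + 1|/(3·(3/2)) = (26/9)|w + 1|, which is < ε once |w + 1| < (9/26)ε.
Take δ = min(3/2, (9/26)ε). Then 0 < |w + 1| < δ forces both bounds, so |(-6w - 1)/(w - 2) + 5/3| < ε.

δ = min(3/2, (9/26)ε)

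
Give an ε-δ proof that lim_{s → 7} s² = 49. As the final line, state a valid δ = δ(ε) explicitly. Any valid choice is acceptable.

δ = min(2, ε/16)

Let ε > 0 be given. We seek δ > 0 with 0 < |s − 7| < δ ⇒ |s² − 49| < ε.
Factor: s² − 49 = (s − 7)(s + 7), so |s² − 49| = |s − 7|·|s + 7|.
Restrict δ ≤ 2. Then |s − 7| < 2 gives |s| < 9, so by the triangle inequality |s + 7| ≤ 9 + 7 = 16.
Hence |s² − 49| ≤ 16|s − 7|, which is < ε once |s − 7| < ε/16.
Take δ = min(2, ε/16). If 0 < |s − 7| < δ then both bounds hold and |s² − 49| ≤ 16|s − 7| < 16·(ε/16) = ε.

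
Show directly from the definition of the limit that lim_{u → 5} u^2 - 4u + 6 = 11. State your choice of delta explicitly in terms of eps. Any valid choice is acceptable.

Suppose eps > 0. We want delta > 0 such that 0 < |u − 5| < delta implies |(u^2 - 4u + 6) − 11| < eps.
(u^2 - 4u + 6) − 11 = u^2 - 4u - 5 = (u − 5)(u + 1).
So |(u^2 - 4u + 6) − 11| = |u − 5|·|u + 1|.
Assume first that |u − 5| < 1, so |u| < 6. Then |u + 1| ≤ 6 + 1 = 7.
Hence |(u^2 - 4u + 6) − 11| ≤ 7|u − 5| < eps provided |u − 5| < eps/7.
Choosing delta = min(1, eps/7) ensures both conditions, hence |(u^2 - 4u + 6) − 11| < eps.

delta = min(1, eps/7)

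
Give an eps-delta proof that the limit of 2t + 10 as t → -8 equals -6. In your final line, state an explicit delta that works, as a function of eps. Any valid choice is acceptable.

Suppose eps > 0. We need delta > 0 so that 0 < |t + 8| < delta implies |(2t + 10) + 6| < eps.
Since (2t + 10) + 6 = 2(t + 8), we have |(2t + 10) + 6| = 2|t + 8|.
Thus it suffices that |t + 8| < eps/2.
Choosing delta = eps/2 gives |(2t + 10) + 6| = 2|t + 8| < eps whenever |t + 8| < delta.

delta = eps/2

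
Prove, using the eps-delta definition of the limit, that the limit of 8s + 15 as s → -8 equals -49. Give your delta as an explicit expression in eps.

delta = eps/8

Let eps > 0. We need delta > 0 so that 0 < |s + 8| < delta implies |(8s + 15) + 49| < eps.
Since (8s + 15) + 49 = 8(s + 8), we have |(8s + 15) + 49| = 8|s + 8|.
So 8|s + 8| < eps exactly when |s + 8| < eps/8.
Take delta = eps/8. If 0 < |s + 8| < delta then |(8s + 15) + 49| = 8|s + 8| < 8·(eps/8) = eps.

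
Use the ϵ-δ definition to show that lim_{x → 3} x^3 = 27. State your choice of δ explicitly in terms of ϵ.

δ = min(2, ϵ/49)

Let ϵ > 0 be given. We seek δ > 0 with 0 < |x − 3| < δ ⇒ |x^3 − 27| < ϵ.
Factor: x^3 − 27 = (x − 3)(x^2 + 3x + 9), so |x^3 − 27| = |x − 3|·|x^2 + 3x + 9|.
Restrict δ ≤ 2. Then |x − 3| < 2 gives |x| < 5, so by the triangle inequality |x^2 + 3x + 9| ≤ 5^2 + 3·5 + 9 = 49.
Hence |x^3 − 27| ≤ 49|x − 3|, which is < ϵ once |x − 3| < ϵ/49.
Take δ = min(2, ϵ/49). If 0 < |x − 3| < δ then both bounds hold and |x^3 − 27| ≤ 49|x − 3| < 49·(ϵ/49) = ϵ.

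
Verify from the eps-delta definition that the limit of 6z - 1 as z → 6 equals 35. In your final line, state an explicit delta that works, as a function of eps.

delta = eps/6

Let eps > 0 be given. We need delta > 0 so that 0 < |z − 6| < delta implies |(6z - 1) − 35| < eps.
Since (6z - 1) − 35 = 6(z − 6), we have |(6z - 1) − 35| = 6|z − 6|.
Thus it suffices that |z − 6| < eps/6.
Choosing delta = eps/6 gives |(6z - 1) − 35| = 6|z − 6| < eps whenever |z − 6| < delta.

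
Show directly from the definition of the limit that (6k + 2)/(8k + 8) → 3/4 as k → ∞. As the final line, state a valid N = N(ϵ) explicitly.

Suppose ϵ > 0. For k ≥ 1, |(6k + 2)/(8k + 8) − (3/4)| = |-32|/(8(8k + 8)) = 32/(8(8k + 8)).
Since 8k + 8 ≥ 8k for k ≥ 1, this is ≤ 32/(8·8k) = (1/2)/k.
So |(6k + 2)/(8k + 8) − (3/4)| < ϵ whenever k > (1/2)/ϵ.
Take N = (1/2)/ϵ. If k > N then |(6k + 2)/(8k + 8) − (3/4)| ≤ (1/2)/k < ϵ.

N = (1/2)/ϵ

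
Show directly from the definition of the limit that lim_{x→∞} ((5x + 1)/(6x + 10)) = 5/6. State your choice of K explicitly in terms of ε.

Let ε > 0 be given. We seek K > 0 such that x > K implies |(5x + 1)/(6x + 10) − (5/6)| < ε.
(5x + 1)/(6x + 10) − (5/6) = (6(5x + 1) − 5(6x + 10)) / (6(6x + 10)) = -44/(6(6x + 10)).
For x > 0 we have 6x + 10 > 6x, so |(5x + 1)/(6x + 10) − (5/6)| = 44/(6(6x + 10)) < 44/(6·6x) = (11/9)/x.
Thus |(5x + 1)/(6x + 10) − (5/6)| < ε whenever x > (11/9)/ε.
Take K = (11/9)/ε. If x > K then |(5x + 1)/(6x + 10) − (5/6)| < (11/9)/x < ε.

K = (11/9)/ε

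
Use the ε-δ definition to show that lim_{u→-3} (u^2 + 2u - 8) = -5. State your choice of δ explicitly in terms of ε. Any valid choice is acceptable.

Let ε > 0 be given. We want δ > 0 such that 0 < |u + 3| < δ implies |(u^2 + 2u - 8) + 5| < ε.
(u^2 + 2u - 8) + 5 = u^2 + 2u - 3 = (u + 3)(u - 1).
So |(u^2 + 2u - 8) + 5| = |u + 3|·|u - 1|.
Assume first that |u + 3| < 1, so |u| < 4. Then |u - 1| ≤ 4 + 1 = 5.
Hence |(u^2 + 2u - 8) + 5| ≤ 5|u + 3| < ε provided |u + 3| < ε/5.
Take δ = min(1, ε/5). Then 0 < |u + 3| < δ gives both |u + 3| < 1 and |u + 3| < ε/5, so |(u^2 + 2u - 8) + 5| < ε.

δ = min(1, ε/5)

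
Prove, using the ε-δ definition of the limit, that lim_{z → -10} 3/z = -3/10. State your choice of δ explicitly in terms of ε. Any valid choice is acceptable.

δ = min(5, (50/3)ε)

Fix ε > 0. We seek δ > 0 such that 0 < |z + 10| < δ implies |3/z + 3/10| < ε.
|3/z + 3/10| = 3·|-10 − z|/(10·|z|) = 3|z + 10|/(10|z|).
Restrict δ ≤ 5. Then |z + 10| < 5 gives |z| > 5, so 10|z| > 50.
Then |3/z + 3/10| < 3|z + 10|/50, which is < ε when |z + 10| < (50/3)ε.
Take δ = min(5, (50/3)ε). Then 0 < |z + 10| < δ gives both |z + 10| < 5 and |z + 10| < (50/3)ε, so |3/z + 3/10| < ε.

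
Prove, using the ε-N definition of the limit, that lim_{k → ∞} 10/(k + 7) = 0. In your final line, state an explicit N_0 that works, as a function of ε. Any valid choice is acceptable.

Suppose ε > 0. For k ≥ 1, |10/(k + 7) − 0| = 10/(k + 7) ≤ 10/k.
We need 10/k < ε, i.e. k > 10/ε.
Take N_0 = 10/ε. If k > N_0 then |10/(k + 7)| ≤ 10/k < ε.

N_0 = 10/ε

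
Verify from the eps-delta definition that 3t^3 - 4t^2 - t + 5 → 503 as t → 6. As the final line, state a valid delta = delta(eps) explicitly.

Suppose eps > 0. We want delta > 0 such that 0 < |t − 6| < delta implies |(3t^3 - 4t^2 - t + 5) − 503| < eps.
(3t^3 - 4t^2 - t + 5) − 503 = 3t^3 - 4t^2 - t - 498 = (t − 6)(3t^2 + 14t + 83).
So |(3t^3 - 4t^2 - t + 5) − 503| = |t − 6|·|3t^2 + 14t + 83|.
Require delta ≤ 1. Then |t − 6| < 1 gives |t| < 7, and by the triangle inequality |3t^2 + 14t + 83| ≤ 3·7^2 + 14·7 + 83 = 328.
Hence |(3t^3 - 4t^2 - t + 5) − 503| ≤ 328|t − 6| < eps provided |t − 6| < eps/328.
Take delta = min(1, eps/328). Then 0 < |t − 6| < delta gives both |t − 6| < 1 and |t − 6| < eps/328, so |(3t^3 - 4t^2 - t + 5) − 503| < eps.

delta = min(1, eps/328)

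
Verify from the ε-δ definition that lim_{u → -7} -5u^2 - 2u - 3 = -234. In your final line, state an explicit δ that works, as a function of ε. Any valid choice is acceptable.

Fix ε > 0. We want δ > 0 such that 0 < |u + 7| < δ implies |(-5u^2 - 2u - 3) + 234| < ε.
(-5u^2 - 2u - 3) + 234 = -5u^2 - 2u + 231 = (u + 7)(-5u + 33).
So |(-5u^2 - 2u - 3) + 234| = |u + 7|·|-5u + 33|.
Require δ ≤ 2. Then |u + 7| < 2 gives |u| < 9, and by the triangle inequality |-5u + 33| ≤ 5·9 + 33 = 78.
Hence |(-5u^2 - 2u - 3) + 234| ≤ 78|u + 7| < ε provided |u + 7| < ε/78.
Take δ = min(2, ε/78). Then 0 < |u + 7| < δ gives both |u + 7| < 2 and |u + 7| < ε/78, so |(-5u^2 - 2u - 3) + 234| < ε.

δ = min(2, ε/78)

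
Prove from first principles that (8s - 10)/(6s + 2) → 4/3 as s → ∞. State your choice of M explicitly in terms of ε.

Let ε > 0. We seek M > 0 such that s > M implies |(8s - 10)/(6s + 2) − (4/3)| < ε.
(8s - 10)/(6s + 2) − (4/3) = (6(8s - 10) − 8(6s + 2)) / (6(6s + 2)) = -76/(6(6s + 2)).
For s > 0 we have 6s + 2 > 6s, so |(8s - 10)/(6s + 2) − (4/3)| = 76/(6(6s + 2)) < 76/(6·6s) = (19/9)/s.
Thus |(8s - 10)/(6s + 2) − (4/3)| < ε whenever s > (19/9)/ε.
Take M = (19/9)/ε. If s > M then |(8s - 10)/(6s + 2) − (4/3)| < (19/9)/s < ε.

M = (19/9)/ε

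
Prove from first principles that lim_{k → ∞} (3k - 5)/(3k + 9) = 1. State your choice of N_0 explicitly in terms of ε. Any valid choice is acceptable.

N_0 = (14/3)/ε

Suppose ε > 0. For k ≥ 1, |(3k - 5)/(3k + 9) − 1| = |-42|/(3(3k + 9)) = 42/(3(3k + 9)).
Since 3k + 9 ≥ 3k for k ≥ 1, this is ≤ 42/(3·3k) = (14/3)/k.
So |(3k - 5)/(3k + 9) − 1| < ε whenever k > (14/3)/ε.
Take N_0 = (14/3)/ε. If k > N_0 then |(3k - 5)/(3k + 9) − 1| ≤ (14/3)/k < ε.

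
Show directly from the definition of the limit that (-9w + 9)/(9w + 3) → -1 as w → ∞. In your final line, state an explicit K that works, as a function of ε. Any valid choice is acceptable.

K = (4/3)/ε

Let ε > 0 be given. We seek K > 0 such that w > K implies |(-9w + 9)/(9w + 3) + 1| < ε.
(-9w + 9)/(9w + 3) + 1 = (9(-9w + 9) − (-9)(9w + 3)) / (9(9w + 3)) = 108/(9(9w + 3)).
For w > 0 we have 9w + 3 > 9w, so |(-9w + 9)/(9w + 3) + 1| = 108/(9(9w + 3)) < 108/(9·9w) = (4/3)/w.
Thus |(-9w + 9)/(9w + 3) + 1| < ε whenever w > (4/3)/ε.
Take K = (4/3)/ε. If w > K then |(-9w + 9)/(9w + 3) + 1| < (4/3)/w < ε.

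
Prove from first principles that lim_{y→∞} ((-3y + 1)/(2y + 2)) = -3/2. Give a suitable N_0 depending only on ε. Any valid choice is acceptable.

N_0 = 2/ε

Fix ε > 0. We seek N_0 > 0 such that y > N_0 implies |(-3y + 1)/(2y + 2) + 3/2| < ε.
(-3y + 1)/(2y + 2) + 3/2 = (2(-3y + 1) − (-3)(2y + 2)) / (2(2y + 2)) = 8/(2(2y + 2)).
For y > 0 we have 2y + 2 > 2y, so |(-3y + 1)/(2y + 2) + 3/2| = 8/(2(2y + 2)) < 8/(2·2y) = 2/y.
Thus |(-3y + 1)/(2y + 2) + 3/2| < ε whenever y > 2/ε.
Take N_0 = 2/ε. If y > N_0 then |(-3y + 1)/(2y + 2) + 3/2| < 2/y < ε.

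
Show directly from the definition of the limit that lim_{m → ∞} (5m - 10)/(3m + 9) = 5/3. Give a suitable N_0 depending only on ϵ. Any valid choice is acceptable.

N_0 = (25/3)/ϵ

Let ϵ > 0 be given. For m ≥ 1, |(5m - 10)/(3m + 9) − (5/3)| = |-75|/(3(3m + 9)) = 75/(3(3m + 9)).
Since 3m + 9 ≥ 3m for m ≥ 1, this is ≤ 75/(3·3m) = (25/3)/m.
So |(5m - 10)/(3m + 9) − (5/3)| < ϵ whenever m > (25/3)/ϵ.
Take N_0 = (25/3)/ϵ. If m > N_0 then |(5m - 10)/(3m + 9) − (5/3)| ≤ (25/3)/m < ϵ.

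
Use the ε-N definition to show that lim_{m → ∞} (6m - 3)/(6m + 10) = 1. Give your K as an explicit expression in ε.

K = (13/6)/ε

Let ε > 0. For m ≥ 1, |(6m - 3)/(6m + 10) − 1| = |-78|/(6(6m + 10)) = 78/(6(6m + 10)).
Since 6m + 10 ≥ 6m for m ≥ 1, this is ≤ 78/(6·6m) = (13/6)/m.
So |(6m - 3)/(6m + 10) − 1| < ε whenever m > (13/6)/ε.
Take K = (13/6)/ε. If m > K then |(6m - 3)/(6m + 10) − 1| ≤ (13/6)/m < ε.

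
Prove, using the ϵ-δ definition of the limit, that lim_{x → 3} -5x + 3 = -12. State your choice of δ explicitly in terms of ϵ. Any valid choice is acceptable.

δ = ϵ/5

Let ϵ > 0 be given. We need δ > 0 so that 0 < |x − 3| < δ implies |(-5x + 3) + 12| < ϵ.
|(-5x + 3) + 12| = |-5x + 15| = 5|x − 3|.
So 5|x − 3| < ϵ exactly when |x − 3| < ϵ/5.
Take δ = ϵ/5. If 0 < |x − 3| < δ then |(-5x + 3) + 12| = 5|x − 3| < 5·(ϵ/5) = ϵ.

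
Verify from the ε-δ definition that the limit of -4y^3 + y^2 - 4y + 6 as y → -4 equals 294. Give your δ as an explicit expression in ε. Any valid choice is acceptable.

Let ε > 0 be given. We want δ > 0 such that 0 < |y + 4| < δ implies |(-4y^3 + y^2 - 4y + 6) − 294| < ε.
(-4y^3 + y^2 - 4y + 6) − 294 = -4y^3 + y^2 - 4y - 288 = (y + 4)(-4y^2 + 17y - 72).
So |(-4y^3 + y^2 - 4y + 6) − 294| = |y + 4|·|-4y^2 + 17y - 72|.
Assume first that |y + 4| < 1, so |y| < 5. Then |-4y^2 + 17y - 72| ≤ 4·5^2 + 17·5 + 72 = 257.
Hence |(-4y^3 + y^2 - 4y + 6) − 294| ≤ 257|y + 4| < ε provided |y + 4| < ε/257.
Take δ = min(1, ε/257). Then 0 < |y + 4| < δ gives both |y + 4| < 1 and |y + 4| < ε/257, so |(-4y^3 + y^2 - 4y + 6) − 294| < ε.

δ = min(1, ε/257)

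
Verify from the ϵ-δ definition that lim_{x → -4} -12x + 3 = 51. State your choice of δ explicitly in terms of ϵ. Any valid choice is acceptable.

Fix ϵ > 0. We need δ > 0 so that 0 < |x + 4| < δ implies |(-12x + 3) − 51| < ϵ.
|(-12x + 3) − 51| = |-12x - 48| = 12|x + 4|.
Thus it suffices that |x + 4| < ϵ/12.
Take δ = ϵ/12. If 0 < |x + 4| < δ then |(-12x + 3) − 51| = 12|x + 4| < 12·(ϵ/12) = ϵ.

δ = ϵ/12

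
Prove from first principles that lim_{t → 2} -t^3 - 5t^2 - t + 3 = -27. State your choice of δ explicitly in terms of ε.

δ = min(2, ε/59)

Let ε > 0. We want δ > 0 such that 0 < |t − 2| < δ implies |(-t^3 - 5t^2 - t + 3) + 27| < ε.
(-t^3 - 5t^2 - t + 3) + 27 = -t^3 - 5t^2 - t + 30 = (t − 2)(-t^2 - 7t - 15).
So |(-t^3 - 5t^2 - t + 3) + 27| = |t − 2|·|-t^2 - 7t - 15|.
Require δ ≤ 2. Then |t − 2| < 2 gives |t| < 4, and by the triangle inequality |-t^2 - 7t - 15| ≤ 4^2 + 7·4 + 15 = 59.
Hence |(-t^3 - 5t^2 - t + 3) + 27| ≤ 59|t − 2| < ε provided |t − 2| < ε/59.
Take δ = min(2, ε/59). Then 0 < |t − 2| < δ gives both |t − 2| < 2 and |t − 2| < ε/59, so |(-t^3 - 5t^2 - t + 3) + 27| < ε.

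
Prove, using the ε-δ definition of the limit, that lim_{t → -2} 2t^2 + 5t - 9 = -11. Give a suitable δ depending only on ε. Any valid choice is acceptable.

δ = min(2, ε/9)

Suppose ε > 0. We want δ > 0 such that 0 < |t + 2| < δ implies |(2t^2 + 5t - 9) + 11| < ε.
(2t^2 + 5t - 9) + 11 = 2t^2 + 5t + 2 = (t + 2)(2t + 1).
So |(2t^2 + 5t - 9) + 11| = |t + 2|·|2t + 1|.
Require δ ≤ 2. Then |t + 2| < 2 gives |t| < 4, and by the triangle inequality |2t + 1| ≤ 2·4 + 1 = 9.
Hence |(2t^2 + 5t - 9) + 11| ≤ 9|t + 2| < ε provided |t + 2| < ε/9.
Take δ = min(2, ε/9). Then 0 < |t + 2| < δ gives both |t + 2| < 2 and |t + 2| < ε/9, so |(2t^2 + 5t - 9) + 11| < ε.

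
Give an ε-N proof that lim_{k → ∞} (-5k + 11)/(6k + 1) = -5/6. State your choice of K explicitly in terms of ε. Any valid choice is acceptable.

K = (71/36)/ε

Let ε > 0. For k ≥ 1, |(-5k + 11)/(6k + 1) + 5/6| = |71|/(6(6k + 1)) = 71/(6(6k + 1)).
Since 6k + 1 ≥ 6k for k ≥ 1, this is ≤ 71/(6·6k) = (71/36)/k.
So |(-5k + 11)/(6k + 1) + 5/6| < ε whenever k > (71/36)/ε.
Take K = (71/36)/ε. If k > K then |(-5k + 11)/(6k + 1) + 5/6| ≤ (71/36)/k < ε.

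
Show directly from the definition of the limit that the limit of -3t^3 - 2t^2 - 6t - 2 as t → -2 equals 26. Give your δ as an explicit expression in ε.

δ = min(1, ε/53)

Fix ε > 0. We want δ > 0 such that 0 < |t + 2| < δ implies |(-3t^3 - 2t^2 - 6t - 2) − 26| < ε.
(-3t^3 - 2t^2 - 6t - 2) − 26 = -3t^3 - 2t^2 - 6t - 28 = (t + 2)(-3t^2 + 4t - 14).
So |(-3t^3 - 2t^2 - 6t - 2) − 26| = |t + 2|·|-3t^2 + 4t - 14|.
Require δ ≤ 1. Then |t + 2| < 1 gives |t| < 3, and by the triangle inequality |-3t^2 + 4t - 14| ≤ 3·3^2 + 4·3 + 14 = 53.
Hence |(-3t^3 - 2t^2 - 6t - 2) − 26| ≤ 53|t + 2| < ε provided |t + 2| < ε/53.
Take δ = min(1, ε/53). Then 0 < |t + 2| < δ gives both |t + 2| < 1 and |t + 2| < ε/53, so |(-3t^3 - 2t^2 - 6t - 2) − 26| < ε.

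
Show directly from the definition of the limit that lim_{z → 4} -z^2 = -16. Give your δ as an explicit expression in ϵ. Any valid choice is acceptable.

δ = min(1, ϵ/9)

Let ϵ > 0. We want δ > 0 such that 0 < |z − 4| < δ implies |(-z^2) + 16| < ϵ.
(-z^2) + 16 = -z^2 + 16 = (z − 4)(-z - 4).
So |(-z^2) + 16| = |z − 4|·|-z - 4|.
Assume first that |z − 4| < 1, so |z| < 5. Then |-z - 4| ≤ 5 + 4 = 9.
Hence |(-z^2) + 16| ≤ 9|z − 4| < ϵ provided |z − 4| < ϵ/9.
Choosing δ = min(1, ϵ/9) ensures both conditions, hence |(-z^2) + 16| < ϵ.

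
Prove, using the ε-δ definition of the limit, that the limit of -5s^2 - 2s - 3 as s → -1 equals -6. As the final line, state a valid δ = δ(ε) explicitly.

δ = min(1, ε/13)

Let ε > 0 be given. We want δ > 0 such that 0 < |s + 1| < δ implies |(-5s^2 - 2s - 3) + 6| < ε.
(-5s^2 - 2s - 3) + 6 = -5s^2 - 2s + 3 = (s + 1)(-5s + 3).
So |(-5s^2 - 2s - 3) + 6| = |s + 1|·|-5s + 3|.
Require δ ≤ 1. Then |s + 1| < 1 gives |s| < 2, and by the triangle inequality |-5s + 3| ≤ 5·2 + 3 = 13.
Hence |(-5s^2 - 2s - 3) + 6| ≤ 13|s + 1| < ε provided |s + 1| < ε/13.
Choosing δ = min(1, ε/13) ensures both conditions, hence |(-5s^2 - 2s - 3) + 6| < ε.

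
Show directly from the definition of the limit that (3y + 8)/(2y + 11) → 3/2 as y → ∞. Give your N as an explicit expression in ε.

Suppose ε > 0. We seek N > 0 such that y > N implies |(3y + 8)/(2y + 11) − (3/2)| < ε.
(3y + 8)/(2y + 11) − (3/2) = (2(3y + 8) − 3(2y + 11)) / (2(2y + 11)) = -17/(2(2y + 11)).
For y > 0 we have 2y + 11 > 2y, so |(3y + 8)/(2y + 11) − (3/2)| = 17/(2(2y + 11)) < 17/(2·2y) = (17/4)/y.
Thus |(3y + 8)/(2y + 11) − (3/2)| < ε whenever y > (17/4)/ε.
Take N = (17/4)/ε. If y > N then |(3y + 8)/(2y + 11) − (3/2)| < (17/4)/y < ε.

N = (17/4)/ε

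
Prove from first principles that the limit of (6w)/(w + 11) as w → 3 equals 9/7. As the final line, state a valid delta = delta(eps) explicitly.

Let eps > 0 be given. We want delta > 0 with 0 < |w − 3| < delta ⇒ |(6w)/(w + 11) − (9/7)| < eps.
Combining over a common denominator, (6w)/(w + 11) − (9/7) = [(6w)·14 − 18·(w + 11)] / [14·(w + 11)] = 66(w − 3) / (14(w + 11)).
So |(6w)/(w + 11) − (9/7)| = 66|w − 3| / (14·|w + 11|).
Restrict delta ≤ 7. Then |w − 3| < 7 gives |w + 11| = |(w − 3) + 14| ≥ 14 − 7 = 7.
Hence |(6w)/(w + 11) − (9/7)| < 66|w − 3|/(14·7) = (33/49)|w − 3|, which is < eps once |w − 3| < (49/33)eps.
Take delta = min(7, (49/33)eps). Then 0 < |w − 3| < delta forces both bounds, so |(6w)/(w + 11) − (9/7)| < eps.

delta = min(7, (49/33)eps)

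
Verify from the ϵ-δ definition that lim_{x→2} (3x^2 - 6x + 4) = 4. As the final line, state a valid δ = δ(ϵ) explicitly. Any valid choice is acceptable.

Let ϵ > 0 be given. We want δ > 0 such that 0 < |x − 2| < δ implies |(3x^2 - 6x + 4) − 4| < ϵ.
(3x^2 - 6x + 4) − 4 = 3x^2 - 6x = (x − 2)(3x).
So |(3x^2 - 6x + 4) − 4| = |x − 2|·|3x|.
Assume first that |x − 2| < 1, so |x| < 3. Then |3x| ≤ 3·3 = 9.
Hence |(3x^2 - 6x + 4) − 4| ≤ 9|x − 2| < ϵ provided |x − 2| < ϵ/9.
Take δ = min(1, ϵ/9). Then 0 < |x − 2| < δ gives both |x − 2| < 1 and |x − 2| < ϵ/9, so |(3x^2 - 6x + 4) − 4| < ϵ.

δ = min(1, ϵ/9)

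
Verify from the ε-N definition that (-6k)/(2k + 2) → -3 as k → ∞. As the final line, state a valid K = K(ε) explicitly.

K = 3/ε

Let ε > 0 be given. For k ≥ 1, |(-6k)/(2k + 2) + 3| = |12|/(2(2k + 2)) = 12/(2(2k + 2)).
Since 2k + 2 ≥ 2k for k ≥ 1, this is ≤ 12/(2·2k) = 3/k.
So |(-6k)/(2k + 2) + 3| < ε whenever k > 3/ε.
Take K = 3/ε. If k > K then |(-6k)/(2k + 2) + 3| ≤ 3/k < ε.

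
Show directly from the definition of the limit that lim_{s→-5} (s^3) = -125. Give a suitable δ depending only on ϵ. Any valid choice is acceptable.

Let ϵ > 0. We seek δ > 0 with 0 < |s + 5| < δ ⇒ |s^3 + 125| < ϵ.
Factor: s^3 + 125 = (s + 5)(s^2 - 5s + 25), so |s^3 + 125| = |s + 5|·|s^2 - 5s + 25|.
Restrict δ ≤ 1. Then |s + 5| < 1 gives |s| < 6, so by the triangle inequality |s^2 - 5s + 25| ≤ 6^2 + 5·6 + 25 = 91.
Hence |s^3 + 125| ≤ 91|s + 5|, which is < ϵ once |s + 5| < ϵ/91.
Take δ = min(1, ϵ/91). If 0 < |s + 5| < δ then both bounds hold and |s^3 + 125| ≤ 91|s + 5| < 91·(ϵ/91) = ϵ.

δ = min(1, ϵ/91)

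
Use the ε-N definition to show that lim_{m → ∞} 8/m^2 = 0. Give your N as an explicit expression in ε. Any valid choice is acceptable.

N = (8/ε)^{1/2}

Let ε > 0 be given. For m ≥ 1, |8/m^2 − 0| = 8/m^2.
8/m^2 < ε ⇔ m^2 > 8/ε ⇔ m > (8/ε)^{1/2}.
Take N = (8/ε)^{1/2}. Then m > N implies 8/m^2 < ε.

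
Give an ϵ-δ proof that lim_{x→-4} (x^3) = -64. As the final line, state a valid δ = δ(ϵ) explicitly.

δ = min(2, ϵ/76)

Let ϵ > 0. We seek δ > 0 with 0 < |x + 4| < δ ⇒ |x^3 + 64| < ϵ.
Factor: x^3 + 64 = (x + 4)(x^2 - 4x + 16), so |x^3 + 64| = |x + 4|·|x^2 - 4x + 16|.
Impose δ ≤ 2 so that |x| < 6; then |x^2 - 4x + 16| ≤ 76.
Hence |x^3 + 64| ≤ 76|x + 4|, which is < ϵ once |x + 4| < ϵ/76.
Take δ = min(2, ϵ/76). If 0 < |x + 4| < δ then both bounds hold and |x^3 + 64| ≤ 76|x + 4| < 76·(ϵ/76) = ϵ.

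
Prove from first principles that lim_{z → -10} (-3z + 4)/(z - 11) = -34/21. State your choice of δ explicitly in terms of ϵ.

Let ϵ > 0 be given. We want δ > 0 with 0 < |z + 10| < δ ⇒ |(-3z + 4)/(z - 11) + 34/21| < ϵ.
Combining over a common denominator, (-3z + 4)/(z - 11) + 34/21 = [(-3z + 4)·(-21) − 34·(z - 11)] / [(-21)·(z - 11)] = 29(z + 10) / ((-21)(z - 11)).
So |(-3z + 4)/(z - 11) + 34/21| = 29|z + 10| / (21·|z − 11|).
Require δ ≤ 21/2, so |z − 11| ≥ |-21| − |z + 10| > 21 − 21/2 = 21/2.
Hence |(-3z + 4)/(z - 11) + 34/21| < 29|z + 10|/(21·(21/2)) = (58/441)|z + 10|, which is < ϵ once |z + 10| < (441/58)ϵ.
Take δ = min(21/2, (441/58)ϵ). Then 0 < |z + 10| < δ forces both bounds, so |(-3z + 4)/(z - 11) + 34/21| < ϵ.

δ = min(21/2, (441/58)ϵ)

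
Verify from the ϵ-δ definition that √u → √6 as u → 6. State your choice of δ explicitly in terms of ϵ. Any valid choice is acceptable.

Fix ϵ > 0. We want δ > 0 such that 0 < |u − 6| < δ implies |√u − √6| < ϵ.
Multiplying by the conjugate, |√u − √6| = |u − 6|/(√u + √6).
Restrict δ ≤ 6 so that |u − 6| < 6 forces u > 0, and then √u + √6 > √6.
Hence |√u − √6| < |u − 6|/√6, which is < ϵ once |u − 6| < √6·ϵ.
Take δ = min(6, √6·ϵ). If 0 < |u − 6| < δ then u > 0 and |√u − √6| < |u − 6|/√6 < ϵ.

δ = min(6, √6·ϵ)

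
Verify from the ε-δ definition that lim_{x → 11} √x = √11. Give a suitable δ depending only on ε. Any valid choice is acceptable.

δ = min(11, √11·ε)

Let ε > 0. We want δ > 0 such that 0 < |x − 11| < δ implies |√x − √11| < ε.
Rationalise: √x − √11 = (x − 11)/(√x + √11), so |√x − √11| = |x − 11|/(√x + √11).
Restrict δ ≤ 11 so that |x − 11| < 11 forces x > 0, and then √x + √11 > √11.
Hence |√x − √11| < |x − 11|/√11, which is < ε once |x − 11| < √11·ε.
Take δ = min(11, √11·ε). If 0 < |x − 11| < δ then x > 0 and |√x − √11| < |x − 11|/√11 < ε.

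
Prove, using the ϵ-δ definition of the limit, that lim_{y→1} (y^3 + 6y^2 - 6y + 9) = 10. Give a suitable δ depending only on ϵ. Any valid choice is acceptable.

δ = min(1, ϵ/19)

Let ϵ > 0. We want δ > 0 such that 0 < |y − 1| < δ implies |(y^3 + 6y^2 - 6y + 9) − 10| < ϵ.
(y^3 + 6y^2 - 6y + 9) − 10 = y^3 + 6y^2 - 6y - 1 = (y − 1)(y^2 + 7y + 1).
So |(y^3 + 6y^2 - 6y + 9) − 10| = |y − 1|·|y^2 + 7y + 1|.
Require δ ≤ 1. Then |y − 1| < 1 gives |y| < 2, and by the triangle inequality |y^2 + 7y + 1| ≤ 2^2 + 7·2 + 1 = 19.
Hence |(y^3 + 6y^2 - 6y + 9) − 10| ≤ 19|y − 1| < ϵ provided |y − 1| < ϵ/19.
Choosing δ = min(1, ϵ/19) ensures both conditions, hence |(y^3 + 6y^2 - 6y + 9) − 10| < ϵ.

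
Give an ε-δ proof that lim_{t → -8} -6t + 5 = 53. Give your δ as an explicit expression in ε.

Suppose ε > 0. We need δ > 0 so that 0 < |t + 8| < δ implies |(-6t + 5) − 53| < ε.
|(-6t + 5) − 53| = |-6t - 48| = 6|t + 8|.
So 6|t + 8| < ε exactly when |t + 8| < ε/6.
Take δ = ε/6. If 0 < |t + 8| < δ then |(-6t + 5) − 53| = 6|t + 8| < 6·(ε/6) = ε.

δ = ε/6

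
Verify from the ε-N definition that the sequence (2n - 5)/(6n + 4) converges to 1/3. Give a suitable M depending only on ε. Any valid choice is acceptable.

M = (19/18)/ε

Let ε > 0. For n ≥ 1, |(2n - 5)/(6n + 4) − (1/3)| = |-38|/(6(6n + 4)) = 38/(6(6n + 4)).
Since 6n + 4 ≥ 6n for n ≥ 1, this is ≤ 38/(6·6n) = (19/18)/n.
So |(2n - 5)/(6n + 4) − (1/3)| < ε whenever n > (19/18)/ε.
Take M = (19/18)/ε. If n > M then |(2n - 5)/(6n + 4) − (1/3)| ≤ (19/18)/n < ε.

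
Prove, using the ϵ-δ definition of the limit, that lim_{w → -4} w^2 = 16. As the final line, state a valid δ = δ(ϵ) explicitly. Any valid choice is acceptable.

Let ϵ > 0. We seek δ > 0 with 0 < |w + 4| < δ ⇒ |w^2 − 16| < ϵ.
Factor: w^2 − 16 = (w + 4)(w - 4), so |w^2 − 16| = |w + 4|·|w - 4|.
Restrict δ ≤ 2. Then |w + 4| < 2 gives |w| < 6, so by the triangle inequality |w - 4| ≤ 6 + 4 = 10.
Hence |w^2 − 16| ≤ 10|w + 4|, which is < ϵ once |w + 4| < ϵ/10.
Take δ = min(2, ϵ/10). If 0 < |w + 4| < δ then both bounds hold and |w^2 − 16| ≤ 10|w + 4| < 10·(ϵ/10) = ϵ.

δ = min(2, ϵ/10)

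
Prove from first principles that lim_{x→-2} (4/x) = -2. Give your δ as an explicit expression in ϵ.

Suppose ϵ > 0. We seek δ > 0 such that 0 < |x + 2| < δ implies |4/x + 2| < ϵ.
|4/x + 2| = 4·|-2 − x|/(2·|x|) = 4|x + 2|/(2|x|).
Require δ ≤ 1 so that |x| > 2 − 1 = 1, hence 2|x| > 2.
Then |4/x + 2| < 4|x + 2|/2, which is < ϵ when |x + 2| < (1/2)ϵ.
Take δ = min(1, (1/2)ϵ). Then 0 < |x + 2| < δ gives both |x + 2| < 1 and |x + 2| < (1/2)ϵ, so |4/x + 2| < ϵ.

δ = min(1, (1/2)ϵ)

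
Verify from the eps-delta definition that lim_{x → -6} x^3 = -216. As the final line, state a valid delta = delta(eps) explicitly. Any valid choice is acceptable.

delta = min(1, eps/127)

Suppose eps > 0. We seek delta > 0 with 0 < |x + 6| < delta ⇒ |x^3 + 216| < eps.
Factor: x^3 + 216 = (x + 6)(x^2 - 6x + 36), so |x^3 + 216| = |x + 6|·|x^2 - 6x + 36|.
Impose delta ≤ 1 so that |x| < 7; then |x^2 - 6x + 36| ≤ 127.
Hence |x^3 + 216| ≤ 127|x + 6|, which is < eps once |x + 6| < eps/127.
Take delta = min(1, eps/127). If 0 < |x + 6| < delta then both bounds hold and |x^3 + 216| ≤ 127|x + 6| < 127·(eps/127) = eps.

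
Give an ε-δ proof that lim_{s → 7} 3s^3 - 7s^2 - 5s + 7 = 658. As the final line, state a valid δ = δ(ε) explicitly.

δ = min(1, ε/397)

Suppose ε > 0. We want δ > 0 such that 0 < |s − 7| < δ implies |(3s^3 - 7s^2 - 5s + 7) − 658| < ε.
(3s^3 - 7s^2 - 5s + 7) − 658 = 3s^3 - 7s^2 - 5s - 651 = (s − 7)(3s^2 + 14s + 93).
So |(3s^3 - 7s^2 - 5s + 7) − 658| = |s − 7|·|3s^2 + 14s + 93|.
Require δ ≤ 1. Then |s − 7| < 1 gives |s| < 8, and by the triangle inequality |3s^2 + 14s + 93| ≤ 3·8^2 + 14·8 + 93 = 397.
Hence |(3s^3 - 7s^2 - 5s + 7) − 658| ≤ 397|s − 7| < ε provided |s − 7| < ε/397.
Choosing δ = min(1, ε/397) ensures both conditions, hence |(3s^3 - 7s^2 - 5s + 7) − 658| < ε.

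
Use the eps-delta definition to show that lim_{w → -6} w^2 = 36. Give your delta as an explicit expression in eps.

delta = min(2, eps/14)

Suppose eps > 0. We seek delta > 0 with 0 < |w + 6| < delta ⇒ |w^2 − 36| < eps.
Factor: w^2 − 36 = (w + 6)(w - 6), so |w^2 − 36| = |w + 6|·|w - 6|.
Restrict delta ≤ 2. Then |w + 6| < 2 gives |w| < 8, so by the triangle inequality |w - 6| ≤ 8 + 6 = 14.
Hence |w^2 − 36| ≤ 14|w + 6|, which is < eps once |w + 6| < eps/14.
Take delta = min(2, eps/14). If 0 < |w + 6| < delta then both bounds hold and |w^2 − 36| ≤ 14|w + 6| < 14·(eps/14) = eps.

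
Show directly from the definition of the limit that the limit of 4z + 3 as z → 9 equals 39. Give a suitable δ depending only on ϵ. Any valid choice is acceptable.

δ = ϵ/4

Fix ϵ > 0. We need δ > 0 so that 0 < |z − 9| < δ implies |(4z + 3) − 39| < ϵ.
|(4z + 3) − 39| = |4z - 36| = 4|z − 9|.
Thus it suffices that |z − 9| < ϵ/4.
Choosing δ = ϵ/4 gives |(4z + 3) − 39| = 4|z − 9| < ϵ whenever |z − 9| < δ.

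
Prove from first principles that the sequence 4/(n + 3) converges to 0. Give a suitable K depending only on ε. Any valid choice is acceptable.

Let ε > 0. For n ≥ 1, |4/(n + 3) − 0| = 4/(n + 3) ≤ 4/n.
We need 4/n < ε, i.e. n > 4/ε.
Take K = 4/ε. If n > K then |4/(n + 3)| ≤ 4/n < ε.

K = 4/ε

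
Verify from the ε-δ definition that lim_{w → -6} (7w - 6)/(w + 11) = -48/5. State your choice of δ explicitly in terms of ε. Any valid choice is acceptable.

δ = min(5/2, (25/166)ε)

Fix ε > 0. We want δ > 0 with 0 < |w + 6| < δ ⇒ |(7w - 6)/(w + 11) + 48/5| < ε.
Combining over a common denominator, (7w - 6)/(w + 11) + 48/5 = [(7w - 6)·5 − (-48)·(w + 11)] / [5·(w + 11)] = 83(w + 6) / (5(w + 11)).
So |(7w - 6)/(w + 11) + 48/5| = 83|w + 6| / (5·|w + 11|).
Require δ ≤ 5/2, so |w + 11| ≥ |5| − |w + 6| > 5 − 5/2 = 5/2.
Hence |(7w - 6)/(w + 11) + 48/5| < 83|w + 6|/(5·(5/2)) = (166/25)|w + 6|, which is < ε once |w + 6| < (25/166)ε.
Take δ = min(5/2, (25/166)ε). Then 0 < |w + 6| < δ forces both bounds, so |(7w - 6)/(w + 11) + 48/5| < ε.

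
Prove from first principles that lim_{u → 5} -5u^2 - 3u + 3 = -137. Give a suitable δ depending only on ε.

δ = min(1, ε/58)

Let ε > 0 be given. We want δ > 0 such that 0 < |u − 5| < δ implies |(-5u^2 - 3u + 3) + 137| < ε.
(-5u^2 - 3u + 3) + 137 = -5u^2 - 3u + 140 = (u − 5)(-5u - 28).
So |(-5u^2 - 3u + 3) + 137| = |u − 5|·|-5u - 28|.
Assume first that |u − 5| < 1, so |u| < 6. Then |-5u - 28| ≤ 5·6 + 28 = 58.
Hence |(-5u^2 - 3u + 3) + 137| ≤ 58|u − 5| < ε provided |u − 5| < ε/58.
Choosing δ = min(1, ε/58) ensures both conditions, hence |(-5u^2 - 3u + 3) + 137| < ε.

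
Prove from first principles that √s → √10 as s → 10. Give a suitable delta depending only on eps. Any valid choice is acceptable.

delta = min(10, √10·eps)

Suppose eps > 0. We want delta > 0 such that 0 < |s − 10| < delta implies |√s − √10| < eps.
Multiplying by the conjugate, |√s − √10| = |s − 10|/(√s + √10).
Restrict delta ≤ 10 so that |s − 10| < 10 forces s > 0, and then √s + √10 > √10.
Hence |√s − √10| < |s − 10|/√10, which is < eps once |s − 10| < √10·eps.
Take delta = min(10, √10·eps). If 0 < |s − 10| < delta then s > 0 and |√s − √10| < |s − 10|/√10 < eps.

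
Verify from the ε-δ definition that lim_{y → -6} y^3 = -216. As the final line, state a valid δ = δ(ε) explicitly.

Fix ε > 0. We seek δ > 0 with 0 < |y + 6| < δ ⇒ |y^3 + 216| < ε.
Factor: y^3 + 216 = (y + 6)(y^2 - 6y + 36), so |y^3 + 216| = |y + 6|·|y^2 - 6y + 36|.
Impose δ ≤ 2 so that |y| < 8; then |y^2 - 6y + 36| ≤ 148.
Hence |y^3 + 216| ≤ 148|y + 6|, which is < ε once |y + 6| < ε/148.
Take δ = min(2, ε/148). If 0 < |y + 6| < δ then both bounds hold and |y^3 + 216| ≤ 148|y + 6| < 148·(ε/148) = ε.

δ = min(2, ε/148)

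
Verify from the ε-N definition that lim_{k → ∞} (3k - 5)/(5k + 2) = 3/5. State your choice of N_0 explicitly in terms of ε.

N_0 = (31/25)/ε

Let ε > 0. For k ≥ 1, |(3k - 5)/(5k + 2) − (3/5)| = |-31|/(5(5k + 2)) = 31/(5(5k + 2)).
Since 5k + 2 ≥ 5k for k ≥ 1, this is ≤ 31/(5·5k) = (31/25)/k.
So |(3k - 5)/(5k + 2) − (3/5)| < ε whenever k > (31/25)/ε.
Take N_0 = (31/25)/ε. If k > N_0 then |(3k - 5)/(5k + 2) − (3/5)| ≤ (31/25)/k < ε.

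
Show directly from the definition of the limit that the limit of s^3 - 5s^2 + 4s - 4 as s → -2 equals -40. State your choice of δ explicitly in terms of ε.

δ = min(1, ε/48)

Suppose ε > 0. We want δ > 0 such that 0 < |s + 2| < δ implies |(s^3 - 5s^2 + 4s - 4) + 40| < ε.
(s^3 - 5s^2 + 4s - 4) + 40 = s^3 - 5s^2 + 4s + 36 = (s + 2)(s^2 - 7s + 18).
So |(s^3 - 5s^2 + 4s - 4) + 40| = |s + 2|·|s^2 - 7s + 18|.
Require δ ≤ 1. Then |s + 2| < 1 gives |s| < 3, and by the triangle inequality |s^2 - 7s + 18| ≤ 3^2 + 7·3 + 18 = 48.
Hence |(s^3 - 5s^2 + 4s - 4) + 40| ≤ 48|s + 2| < ε provided |s + 2| < ε/48.
Choosing δ = min(1, ε/48) ensures both conditions, hence |(s^3 - 5s^2 + 4s - 4) + 40| < ε.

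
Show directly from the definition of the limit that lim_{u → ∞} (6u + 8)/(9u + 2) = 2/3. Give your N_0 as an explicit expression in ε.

Let ε > 0. We seek N_0 > 0 such that u > N_0 implies |(6u + 8)/(9u + 2) − (2/3)| < ε.
(6u + 8)/(9u + 2) − (2/3) = (9(6u + 8) − 6(9u + 2)) / (9(9u + 2)) = 60/(9(9u + 2)).
For u > 0 we have 9u + 2 > 9u, so |(6u + 8)/(9u + 2) − (2/3)| = 60/(9(9u + 2)) < 60/(9·9u) = (20/27)/u.
Thus |(6u + 8)/(9u + 2) − (2/3)| < ε whenever u > (20/27)/ε.
Take N_0 = (20/27)/ε. If u > N_0 then |(6u + 8)/(9u + 2) − (2/3)| < (20/27)/u < ε.

N_0 = (20/27)/ε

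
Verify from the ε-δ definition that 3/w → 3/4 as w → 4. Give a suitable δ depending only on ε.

δ = min(2, (8/3)ε)

Suppose ε > 0. We seek δ > 0 such that 0 < |w − 4| < δ implies |3/w − (3/4)| < ε.
|3/w − (3/4)| = 3·|4 − w|/(4·|w|) = 3|w − 4|/(4|w|).
Restrict δ ≤ 2. Then |w − 4| < 2 gives |w| > 2, so 4|w| > 8.
Then |3/w − (3/4)| < 3|w − 4|/8, which is < ε when |w − 4| < (8/3)ε.
Take δ = min(2, (8/3)ε). Then 0 < |w − 4| < δ gives both |w − 4| < 2 and |w − 4| < (8/3)ε, so |3/w − (3/4)| < ε.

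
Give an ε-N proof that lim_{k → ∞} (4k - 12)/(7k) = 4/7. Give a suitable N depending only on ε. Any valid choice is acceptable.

Let ε > 0 be given. For k ≥ 1, |(4k - 12)/(7k) − (4/7)| = |-84|/(7(7k)) = 84/(7(7k)).
Since 7k ≥ 7k for k ≥ 1, this is ≤ 84/(7·7k) = (12/7)/k.
So |(4k - 12)/(7k) − (4/7)| < ε whenever k > (12/7)/ε.
Take N = (12/7)/ε. If k > N then |(4k - 12)/(7k) − (4/7)| ≤ (12/7)/k < ε.

N = (12/7)/ε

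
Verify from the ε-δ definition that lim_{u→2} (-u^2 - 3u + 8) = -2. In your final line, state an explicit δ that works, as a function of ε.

δ = min(2, ε/9)

Let ε > 0. We want δ > 0 such that 0 < |u − 2| < δ implies |(-u^2 - 3u + 8) + 2| < ε.
(-u^2 - 3u + 8) + 2 = -u^2 - 3u + 10 = (u − 2)(-u - 5).
So |(-u^2 - 3u + 8) + 2| = |u − 2|·|-u - 5|.
Assume first that |u − 2| < 2, so |u| < 4. Then |-u - 5| ≤ 4 + 5 = 9.
Hence |(-u^2 - 3u + 8) + 2| ≤ 9|u − 2| < ε provided |u − 2| < ε/9.
Choosing δ = min(2, ε/9) ensures both conditions, hence |(-u^2 - 3u + 8) + 2| < ε.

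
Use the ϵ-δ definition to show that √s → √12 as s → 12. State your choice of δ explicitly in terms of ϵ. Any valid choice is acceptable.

δ = min(12, √12·ϵ)

Fix ϵ > 0. We want δ > 0 such that 0 < |s − 12| < δ implies |√s − √12| < ϵ.
Multiplying by the conjugate, |√s − √12| = |s − 12|/(√s + √12).
Restrict δ ≤ 12 so that |s − 12| < 12 forces s > 0, and then √s + √12 > √12.
Hence |√s − √12| < |s − 12|/√12, which is < ϵ once |s − 12| < √12·ϵ.
Take δ = min(12, √12·ϵ). If 0 < |s − 12| < δ then s > 0 and |√s − √12| < |s − 12|/√12 < ϵ.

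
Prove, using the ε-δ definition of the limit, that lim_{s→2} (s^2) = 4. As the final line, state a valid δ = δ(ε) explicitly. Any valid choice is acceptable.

δ = min(1, ε/5)

Suppose ε > 0. We seek δ > 0 with 0 < |s − 2| < δ ⇒ |s^2 − 4| < ε.
Factor: s^2 − 4 = (s − 2)(s + 2), so |s^2 − 4| = |s − 2|·|s + 2|.
Impose δ ≤ 1 so that |s| < 3; then |s + 2| ≤ 5.
Hence |s^2 − 4| ≤ 5|s − 2|, which is < ε once |s − 2| < ε/5.
Take δ = min(1, ε/5). If 0 < |s − 2| < δ then both bounds hold and |s^2 − 4| ≤ 5|s − 2| < 5·(ε/5) = ε.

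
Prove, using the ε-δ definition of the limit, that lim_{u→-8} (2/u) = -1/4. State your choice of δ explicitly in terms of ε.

δ = min(4, 16ε)

Let ε > 0. We seek δ > 0 such that 0 < |u + 8| < δ implies |2/u + 1/4| < ε.
|2/u + 1/4| = 2·|-8 − u|/(8·|u|) = 2|u + 8|/(8|u|).
Restrict δ ≤ 4. Then |u + 8| < 4 gives |u| > 4, so 8|u| > 32.
Then |2/u + 1/4| < 2|u + 8|/32, which is < ε when |u + 8| < 16ε.
Take δ = min(4, 16ε). Then 0 < |u + 8| < δ gives both |u + 8| < 4 and |u + 8| < 16ε, so |2/u + 1/4| < ε.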